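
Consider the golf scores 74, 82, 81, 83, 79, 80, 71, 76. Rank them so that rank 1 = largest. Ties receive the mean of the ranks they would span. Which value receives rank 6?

76

Sorted (descending): 83, 82, 81, 80, 79, 76, 74, 71
No ties — each value takes its position as its rank.
Rank 6 → value 76.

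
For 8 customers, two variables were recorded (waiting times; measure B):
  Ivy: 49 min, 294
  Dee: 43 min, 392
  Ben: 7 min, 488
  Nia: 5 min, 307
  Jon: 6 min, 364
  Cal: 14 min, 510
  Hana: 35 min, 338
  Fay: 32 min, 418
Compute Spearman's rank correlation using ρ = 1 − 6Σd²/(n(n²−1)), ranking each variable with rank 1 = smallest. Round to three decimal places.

-0.190

Ranks of variable 1: 8, 7, 3, 1, 2, 4, 6, 5
Ranks of variable 2: 1, 5, 7, 2, 4, 8, 3, 6
d = r₁ − r₂: 7, 2, -4, -1, -2, -4, 3, -1
d²: 49, 4, 16, 1, 4, 16, 9, 1; Σd² = 100
ρ = 1 − 6·100/(8·63) = 1 − 600/504 = -0.190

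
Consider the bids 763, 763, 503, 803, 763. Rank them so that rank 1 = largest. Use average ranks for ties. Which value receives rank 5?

Sorted (descending): 803, 763, 763, 763, 503
The 3 values of 763 occupy positions 2–4 → average rank 3.
Rank 5 → value 503.

503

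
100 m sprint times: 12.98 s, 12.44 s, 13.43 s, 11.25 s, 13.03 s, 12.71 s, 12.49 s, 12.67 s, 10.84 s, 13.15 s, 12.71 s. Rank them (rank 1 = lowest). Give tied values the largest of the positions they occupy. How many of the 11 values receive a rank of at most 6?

Sorted (ascending): 10.84, 11.25, 12.44, 12.49, 12.67, 12.71, 12.71, 12.98, 13.03, 13.15, 13.43
The 2 values of 12.71 occupy positions 6–7 → each gets rank 7.
Ranks ≤ 6: {1, 2, 3, 4, 5} → 5 values.

5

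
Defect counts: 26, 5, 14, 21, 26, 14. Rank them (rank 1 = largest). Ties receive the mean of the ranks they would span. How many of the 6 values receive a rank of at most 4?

Sorted (descending): 26, 26, 21, 14, 14, 5
The 2 values of 26 occupy positions 1–2 → average rank (1+2)/2 = 1.5.
The 2 values of 14 occupy positions 4–5 → average rank (4+5)/2 = 4.5.
Ranks ≤ 4: {1.5, 1.5, 3} → 3 values.

3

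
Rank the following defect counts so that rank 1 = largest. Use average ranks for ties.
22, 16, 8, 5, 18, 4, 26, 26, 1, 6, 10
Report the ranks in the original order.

3, 5, 7, 9, 4, 10, 1.5, 1.5, 11, 8, 6

Sorted (descending): 26, 26, 22, 18, 16, 10, 8, 6, 5, 4, 1
The 2 values of 26 occupy positions 1–2 → average rank (1+2)/2 = 1.5.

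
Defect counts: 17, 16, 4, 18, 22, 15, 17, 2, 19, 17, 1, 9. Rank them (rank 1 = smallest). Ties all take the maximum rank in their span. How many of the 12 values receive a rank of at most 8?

6

Sorted (ascending): 1, 2, 4, 9, 15, 16, 17, 17, 17, 18, 19, 22
The 3 values of 17 occupy positions 7–9 → each gets rank 9.
Ranks ≤ 8: {1, 2, 3, 4, 5, 6} → 6 values.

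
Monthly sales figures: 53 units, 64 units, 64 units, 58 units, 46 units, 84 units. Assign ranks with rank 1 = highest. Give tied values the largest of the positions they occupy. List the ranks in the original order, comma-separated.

5, 3, 3, 4, 6, 1

Sorted (descending): 84, 64, 64, 58, 53, 46
The 2 values of 64 occupy positions 2–3 → each gets rank 3.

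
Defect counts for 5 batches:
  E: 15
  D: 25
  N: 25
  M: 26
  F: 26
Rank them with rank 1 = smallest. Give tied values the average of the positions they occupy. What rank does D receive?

2.5

Sorted (ascending): 15, 25, 25, 26, 26
The 2 values of 25 occupy positions 2–3 → average rank (2+3)/2 = 2.5.
The 2 values of 26 occupy positions 4–5 → average rank (4+5)/2 = 4.5.
D has value 25 → rank 2.5.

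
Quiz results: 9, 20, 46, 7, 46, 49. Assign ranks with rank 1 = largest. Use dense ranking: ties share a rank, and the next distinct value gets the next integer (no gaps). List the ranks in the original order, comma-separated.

Sorted (descending): 49, 46, 46, 20, 9, 7
The 2 values of 46 share dense rank 2.
Remaining distinct values take the next consecutive integers.

4, 3, 2, 5, 2, 1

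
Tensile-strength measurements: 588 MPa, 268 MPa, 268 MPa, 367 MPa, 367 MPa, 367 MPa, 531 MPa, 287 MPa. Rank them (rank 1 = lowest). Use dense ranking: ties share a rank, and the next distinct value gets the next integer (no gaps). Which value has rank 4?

Sorted (ascending): 268, 268, 287, 367, 367, 367, 531, 588
The 2 values of 268 share dense rank 1.
The 3 values of 367 share dense rank 3.
Remaining distinct values take the next consecutive integers.
Rank 4 → value 531.

531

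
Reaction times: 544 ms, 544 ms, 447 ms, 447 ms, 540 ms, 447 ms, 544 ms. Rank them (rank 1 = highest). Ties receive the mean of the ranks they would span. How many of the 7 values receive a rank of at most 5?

Sorted (descending): 544, 544, 544, 540, 447, 447, 447
The 3 values of 544 occupy positions 1–3 → average rank 2.
The 3 values of 447 occupy positions 5–7 → average rank 6.
Ranks ≤ 5: {2, 2, 2, 4} → 4 values.

4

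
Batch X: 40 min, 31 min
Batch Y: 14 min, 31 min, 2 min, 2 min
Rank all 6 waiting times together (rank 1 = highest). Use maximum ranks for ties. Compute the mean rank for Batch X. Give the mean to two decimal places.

Sorted (descending): 40, 31, 31, 14, 2, 2
The 2 values of 31 occupy positions 2–3 → each gets rank 3.
The 2 values of 2 occupy positions 5–6 → each gets rank 6.
Batch X values → pooled ranks: 40→1, 31→3
Mean rank = (1 + 3) / 2 = 2.00

2.00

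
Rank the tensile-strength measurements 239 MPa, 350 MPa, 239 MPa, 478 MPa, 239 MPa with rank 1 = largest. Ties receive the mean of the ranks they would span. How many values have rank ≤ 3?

2

Sorted (descending): 478, 350, 239, 239, 239
The 3 values of 239 occupy positions 3–5 → average rank 4.
Ranks ≤ 3: {1, 2} → 2 values.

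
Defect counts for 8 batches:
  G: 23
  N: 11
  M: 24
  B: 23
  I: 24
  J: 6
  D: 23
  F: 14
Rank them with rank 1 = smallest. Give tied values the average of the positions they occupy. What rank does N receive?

Sorted (ascending): 6, 11, 14, 23, 23, 23, 24, 24
The 3 values of 23 occupy positions 4–6 → average rank 5.
The 2 values of 24 occupy positions 7–8 → average rank (7+8)/2 = 7.5.
N has value 11 → rank 2.

2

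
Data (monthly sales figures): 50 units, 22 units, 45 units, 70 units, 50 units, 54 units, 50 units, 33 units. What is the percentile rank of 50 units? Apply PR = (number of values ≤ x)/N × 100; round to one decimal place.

75.0

N = 8.
Strictly below 50: 3. Equal to 50: 3.
PR = 6/8 × 100 = 75.0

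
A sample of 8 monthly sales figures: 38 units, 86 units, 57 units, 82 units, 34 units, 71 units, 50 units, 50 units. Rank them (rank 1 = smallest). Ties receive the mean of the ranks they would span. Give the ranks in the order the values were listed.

Sorted (ascending): 34, 38, 50, 50, 57, 71, 82, 86
The 2 values of 50 occupy positions 3–4 → average rank (3+4)/2 = 3.5.

2, 8, 5, 7, 1, 6, 3.5, 3.5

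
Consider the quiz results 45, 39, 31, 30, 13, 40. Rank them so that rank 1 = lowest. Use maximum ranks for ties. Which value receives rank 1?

13

Sorted (ascending): 13, 30, 31, 39, 40, 45
No ties — each value takes its position as its rank.
Rank 1 → value 13.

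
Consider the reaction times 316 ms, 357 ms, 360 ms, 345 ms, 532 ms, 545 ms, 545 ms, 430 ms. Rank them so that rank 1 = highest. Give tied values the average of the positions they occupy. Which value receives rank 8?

Sorted (descending): 545, 545, 532, 430, 360, 357, 345, 316
The 2 values of 545 occupy positions 1–2 → average rank (1+2)/2 = 1.5.
Rank 8 → value 316.

316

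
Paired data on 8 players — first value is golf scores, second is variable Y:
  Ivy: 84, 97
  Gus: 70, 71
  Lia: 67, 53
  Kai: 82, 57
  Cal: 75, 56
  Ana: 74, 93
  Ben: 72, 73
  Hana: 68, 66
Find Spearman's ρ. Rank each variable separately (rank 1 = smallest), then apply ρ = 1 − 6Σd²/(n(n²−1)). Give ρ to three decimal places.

Ranks of variable 1: 8, 3, 1, 7, 6, 5, 4, 2
Ranks of variable 2: 8, 5, 1, 3, 2, 7, 6, 4
d = r₁ − r₂: 0, -2, 0, 4, 4, -2, -2, -2
d²: 0, 4, 0, 16, 16, 4, 4, 4; Σd² = 48
ρ = 1 − 6·48/(8·63) = 1 − 288/504 = 0.429

0.429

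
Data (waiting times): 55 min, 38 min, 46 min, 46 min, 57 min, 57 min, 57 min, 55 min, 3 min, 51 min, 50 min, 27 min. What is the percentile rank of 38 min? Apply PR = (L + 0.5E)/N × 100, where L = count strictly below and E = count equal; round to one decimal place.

20.8

N = 12.
Strictly below 38: 2. Equal to 38: 1.
PR = (2 + 0.5·1)/12 × 100 = 20.8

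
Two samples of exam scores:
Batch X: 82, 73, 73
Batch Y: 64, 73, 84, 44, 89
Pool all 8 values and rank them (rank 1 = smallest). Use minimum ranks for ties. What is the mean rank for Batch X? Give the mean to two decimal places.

4.00

Sorted (ascending): 44, 64, 73, 73, 73, 82, 84, 89
The 3 values of 73 occupy positions 3–5 → each gets rank 3.
Batch X values → pooled ranks: 82→6, 73→3, 73→3
Mean rank = (6 + 3 + 3) / 3 = 4.00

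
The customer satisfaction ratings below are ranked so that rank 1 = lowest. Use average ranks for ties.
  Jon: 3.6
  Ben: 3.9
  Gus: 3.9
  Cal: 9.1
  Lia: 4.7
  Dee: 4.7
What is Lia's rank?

4.5

Sorted (ascending): 3.6, 3.9, 3.9, 4.7, 4.7, 9.1
The 2 values of 3.9 occupy positions 2–3 → average rank (2+3)/2 = 2.5.
The 2 values of 4.7 occupy positions 4–5 → average rank (4+5)/2 = 4.5.
Lia has value 4.7 → rank 4.5.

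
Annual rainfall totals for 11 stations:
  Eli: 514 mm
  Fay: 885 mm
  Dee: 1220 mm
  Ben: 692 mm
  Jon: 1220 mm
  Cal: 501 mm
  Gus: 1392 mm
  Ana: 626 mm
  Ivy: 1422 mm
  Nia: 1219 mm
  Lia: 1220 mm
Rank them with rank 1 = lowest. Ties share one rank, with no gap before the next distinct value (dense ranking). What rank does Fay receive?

5

Sorted (ascending): 501, 514, 626, 692, 885, 1219, 1220, 1220, 1220, 1392, 1422
The 3 values of 1220 share dense rank 7.
Remaining distinct values take the next consecutive integers.
Fay has value 885 mm → rank 5.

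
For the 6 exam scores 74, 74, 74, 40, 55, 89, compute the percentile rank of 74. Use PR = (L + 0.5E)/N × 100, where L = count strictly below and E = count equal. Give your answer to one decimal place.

N = 6.
Strictly below 74: 2. Equal to 74: 3.
PR = (2 + 0.5·3)/6 × 100 = 58.3

58.3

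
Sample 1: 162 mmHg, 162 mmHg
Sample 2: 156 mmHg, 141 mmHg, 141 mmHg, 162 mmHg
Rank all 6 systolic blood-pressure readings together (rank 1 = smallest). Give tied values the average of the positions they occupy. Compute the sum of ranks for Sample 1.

10

Sorted (ascending): 141, 141, 156, 162, 162, 162
The 2 values of 141 occupy positions 1–2 → average rank (1+2)/2 = 1.5.
The 3 values of 162 occupy positions 4–6 → average rank 5.
Sample 1 values → pooled ranks: 162→5, 162→5
Rank sum = 5 + 5 = 10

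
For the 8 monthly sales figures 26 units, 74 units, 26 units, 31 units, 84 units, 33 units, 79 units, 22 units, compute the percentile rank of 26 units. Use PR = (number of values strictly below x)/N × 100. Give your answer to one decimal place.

N = 8.
Strictly below 26: 1. Equal to 26: 2.
PR = 1/8 × 100 = 12.5

12.5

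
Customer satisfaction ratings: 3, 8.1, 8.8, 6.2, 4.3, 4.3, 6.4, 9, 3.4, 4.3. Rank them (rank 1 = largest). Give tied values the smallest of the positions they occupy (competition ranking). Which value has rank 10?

3

Sorted (descending): 9, 8.8, 8.1, 6.4, 6.2, 4.3, 4.3, 4.3, 3.4, 3
The 3 values of 4.3 occupy positions 6–8 → each gets rank 6.
Rank 10 → value 3.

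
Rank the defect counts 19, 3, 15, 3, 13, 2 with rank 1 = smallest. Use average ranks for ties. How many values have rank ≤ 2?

Sorted (ascending): 2, 3, 3, 13, 15, 19
The 2 values of 3 occupy positions 2–3 → average rank (2+3)/2 = 2.5.
Ranks ≤ 2: {1} → 1 value.

1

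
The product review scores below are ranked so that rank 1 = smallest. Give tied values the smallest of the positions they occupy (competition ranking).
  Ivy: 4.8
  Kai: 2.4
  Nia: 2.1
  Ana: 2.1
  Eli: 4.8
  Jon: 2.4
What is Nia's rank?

Sorted (ascending): 2.1, 2.1, 2.4, 2.4, 4.8, 4.8
The 2 values of 2.1 occupy positions 1–2 → each gets rank 1.
The 2 values of 2.4 occupy positions 3–4 → each gets rank 3.
The 2 values of 4.8 occupy positions 5–6 → each gets rank 5.
Nia has value 2.1 → rank 1.

1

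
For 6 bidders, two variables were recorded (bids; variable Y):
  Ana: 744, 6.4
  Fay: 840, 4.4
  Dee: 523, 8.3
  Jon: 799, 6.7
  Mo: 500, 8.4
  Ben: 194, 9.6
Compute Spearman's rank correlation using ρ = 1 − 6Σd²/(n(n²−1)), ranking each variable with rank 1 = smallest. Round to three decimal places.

-0.943

Ranks of variable 1: 4, 6, 3, 5, 2, 1
Ranks of variable 2: 2, 1, 4, 3, 5, 6
d = r₁ − r₂: 2, 5, -1, 2, -3, -5
d²: 4, 25, 1, 4, 9, 25; Σd² = 68
ρ = 1 − 6·68/(6·35) = 1 − 408/210 = -0.943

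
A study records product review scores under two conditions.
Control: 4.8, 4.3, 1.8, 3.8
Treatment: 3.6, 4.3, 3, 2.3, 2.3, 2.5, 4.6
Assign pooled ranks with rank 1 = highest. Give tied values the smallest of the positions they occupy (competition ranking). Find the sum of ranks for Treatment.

Sorted (descending): 4.8, 4.6, 4.3, 4.3, 3.8, 3.6, 3, 2.5, 2.3, 2.3, 1.8
The 2 values of 4.3 occupy positions 3–4 → each gets rank 3.
The 2 values of 2.3 occupy positions 9–10 → each gets rank 9.
Treatment values → pooled ranks: 3.6→6, 4.3→3, 3→7, 2.3→9, 2.3→9, 2.5→8, 4.6→2
Rank sum = 6 + 3 + 7 + 9 + 9 + 8 + 2 = 44

44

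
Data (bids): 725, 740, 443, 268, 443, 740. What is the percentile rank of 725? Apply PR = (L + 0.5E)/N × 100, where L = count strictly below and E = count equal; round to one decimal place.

N = 6.
Strictly below 725: 3. Equal to 725: 1.
PR = (3 + 0.5·1)/6 × 100 = 58.3

58.3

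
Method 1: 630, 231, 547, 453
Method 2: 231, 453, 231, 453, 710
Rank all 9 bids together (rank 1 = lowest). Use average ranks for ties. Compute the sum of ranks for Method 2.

23

Sorted (ascending): 231, 231, 231, 453, 453, 453, 547, 630, 710
The 3 values of 231 occupy positions 1–3 → average rank 2.
The 3 values of 453 occupy positions 4–6 → average rank 5.
Method 2 values → pooled ranks: 231→2, 453→5, 231→2, 453→5, 710→9
Rank sum = 2 + 5 + 2 + 5 + 9 = 23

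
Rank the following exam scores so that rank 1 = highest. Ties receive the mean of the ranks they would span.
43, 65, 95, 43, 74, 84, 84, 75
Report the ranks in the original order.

Sorted (descending): 95, 84, 84, 75, 74, 65, 43, 43
The 2 values of 84 occupy positions 2–3 → average rank (2+3)/2 = 2.5.
The 2 values of 43 occupy positions 7–8 → average rank (7+8)/2 = 7.5.

7.5, 6, 1, 7.5, 5, 2.5, 2.5, 4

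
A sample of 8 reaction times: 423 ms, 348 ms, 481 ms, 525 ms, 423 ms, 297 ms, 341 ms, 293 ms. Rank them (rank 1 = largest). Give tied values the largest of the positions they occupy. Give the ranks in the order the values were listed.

4, 5, 2, 1, 4, 7, 6, 8

Sorted (descending): 525, 481, 423, 423, 348, 341, 297, 293
The 2 values of 423 occupy positions 3–4 → each gets rank 4.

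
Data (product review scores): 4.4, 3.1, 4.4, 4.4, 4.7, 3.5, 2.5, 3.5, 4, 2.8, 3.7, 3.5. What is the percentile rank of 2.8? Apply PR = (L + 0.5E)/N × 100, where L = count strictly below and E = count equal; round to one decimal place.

12.5

N = 12.
Strictly below 2.8: 1. Equal to 2.8: 1.
PR = (1 + 0.5·1)/12 × 100 = 12.5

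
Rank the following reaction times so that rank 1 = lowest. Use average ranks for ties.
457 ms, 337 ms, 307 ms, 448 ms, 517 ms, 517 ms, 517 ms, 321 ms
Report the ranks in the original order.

5, 3, 1, 4, 7, 7, 7, 2

Sorted (ascending): 307, 321, 337, 448, 457, 517, 517, 517
The 3 values of 517 occupy positions 6–8 → average rank 7.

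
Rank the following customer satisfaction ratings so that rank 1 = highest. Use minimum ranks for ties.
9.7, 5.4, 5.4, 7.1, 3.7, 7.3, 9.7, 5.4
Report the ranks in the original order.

1, 5, 5, 4, 8, 3, 1, 5

Sorted (descending): 9.7, 9.7, 7.3, 7.1, 5.4, 5.4, 5.4, 3.7
The 2 values of 9.7 occupy positions 1–2 → each gets rank 1.
The 3 values of 5.4 occupy positions 5–7 → each gets rank 5.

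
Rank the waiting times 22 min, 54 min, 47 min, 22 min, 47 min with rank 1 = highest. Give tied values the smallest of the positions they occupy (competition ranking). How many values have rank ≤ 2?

3

Sorted (descending): 54, 47, 47, 22, 22
The 2 values of 47 occupy positions 2–3 → each gets rank 2.
The 2 values of 22 occupy positions 4–5 → each gets rank 4.
Ranks ≤ 2: {1, 2, 2} → 3 values.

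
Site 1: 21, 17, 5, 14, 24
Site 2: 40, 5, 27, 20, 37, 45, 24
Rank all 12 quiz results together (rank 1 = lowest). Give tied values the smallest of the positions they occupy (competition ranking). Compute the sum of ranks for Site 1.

21

Sorted (ascending): 5, 5, 14, 17, 20, 21, 24, 24, 27, 37, 40, 45
The 2 values of 5 occupy positions 1–2 → each gets rank 1.
The 2 values of 24 occupy positions 7–8 → each gets rank 7.
Site 1 values → pooled ranks: 21→6, 17→4, 5→1, 14→3, 24→7
Rank sum = 6 + 4 + 1 + 3 + 7 = 21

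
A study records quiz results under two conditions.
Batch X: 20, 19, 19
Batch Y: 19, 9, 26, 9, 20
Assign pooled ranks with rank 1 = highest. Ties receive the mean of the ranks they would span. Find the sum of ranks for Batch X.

12.5

Sorted (descending): 26, 20, 20, 19, 19, 19, 9, 9
The 2 values of 20 occupy positions 2–3 → average rank (2+3)/2 = 2.5.
The 3 values of 19 occupy positions 4–6 → average rank 5.
The 2 values of 9 occupy positions 7–8 → average rank (7+8)/2 = 7.5.
Batch X values → pooled ranks: 20→2.5, 19→5, 19→5
Rank sum = 2.5 + 5 + 5 = 12.5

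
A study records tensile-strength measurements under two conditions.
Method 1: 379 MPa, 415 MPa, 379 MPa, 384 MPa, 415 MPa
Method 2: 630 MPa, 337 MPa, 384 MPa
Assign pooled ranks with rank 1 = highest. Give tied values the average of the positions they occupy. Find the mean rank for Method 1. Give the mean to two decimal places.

Sorted (descending): 630, 415, 415, 384, 384, 379, 379, 337
The 2 values of 415 occupy positions 2–3 → average rank (2+3)/2 = 2.5.
The 2 values of 384 occupy positions 4–5 → average rank (4+5)/2 = 4.5.
The 2 values of 379 occupy positions 6–7 → average rank (6+7)/2 = 6.5.
Method 1 values → pooled ranks: 379→6.5, 415→2.5, 379→6.5, 384→4.5, 415→2.5
Mean rank = (6.5 + 2.5 + 6.5 + 4.5 + 2.5) / 5 = 4.50

4.50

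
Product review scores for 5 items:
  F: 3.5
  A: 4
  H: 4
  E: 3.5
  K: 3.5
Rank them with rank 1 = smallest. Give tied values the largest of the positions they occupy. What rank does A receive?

5

Sorted (ascending): 3.5, 3.5, 3.5, 4, 4
The 3 values of 3.5 occupy positions 1–3 → each gets rank 3.
The 2 values of 4 occupy positions 4–5 → each gets rank 5.
A has value 4 → rank 5.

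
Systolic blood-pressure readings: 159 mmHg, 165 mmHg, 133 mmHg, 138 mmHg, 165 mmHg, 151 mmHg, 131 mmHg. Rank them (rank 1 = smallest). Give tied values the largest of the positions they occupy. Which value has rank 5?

Sorted (ascending): 131, 133, 138, 151, 159, 165, 165
The 2 values of 165 occupy positions 6–7 → each gets rank 7.
Rank 5 → value 159.

159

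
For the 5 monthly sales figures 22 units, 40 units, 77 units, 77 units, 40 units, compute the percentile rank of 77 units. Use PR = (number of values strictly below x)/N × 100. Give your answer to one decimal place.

60.0

N = 5.
Strictly below 77: 3. Equal to 77: 2.
PR = 3/5 × 100 = 60.0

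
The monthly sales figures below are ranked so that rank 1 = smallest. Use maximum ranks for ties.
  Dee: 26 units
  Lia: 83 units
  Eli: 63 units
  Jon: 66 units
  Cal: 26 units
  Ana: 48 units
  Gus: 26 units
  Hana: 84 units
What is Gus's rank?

3

Sorted (ascending): 26, 26, 26, 48, 63, 66, 83, 84
The 3 values of 26 occupy positions 1–3 → each gets rank 3.
Gus has value 26 units → rank 3.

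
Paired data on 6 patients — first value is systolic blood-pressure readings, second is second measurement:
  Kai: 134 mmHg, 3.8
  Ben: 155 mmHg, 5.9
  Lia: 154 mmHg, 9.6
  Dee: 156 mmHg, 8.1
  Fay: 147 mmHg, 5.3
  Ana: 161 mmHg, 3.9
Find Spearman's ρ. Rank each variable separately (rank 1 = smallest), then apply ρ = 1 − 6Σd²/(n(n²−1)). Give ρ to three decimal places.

0.257

Ranks of variable 1: 1, 4, 3, 5, 2, 6
Ranks of variable 2: 1, 4, 6, 5, 3, 2
d = r₁ − r₂: 0, 0, -3, 0, -1, 4
d²: 0, 0, 9, 0, 1, 16; Σd² = 26
ρ = 1 − 6·26/(6·35) = 1 − 156/210 = 0.257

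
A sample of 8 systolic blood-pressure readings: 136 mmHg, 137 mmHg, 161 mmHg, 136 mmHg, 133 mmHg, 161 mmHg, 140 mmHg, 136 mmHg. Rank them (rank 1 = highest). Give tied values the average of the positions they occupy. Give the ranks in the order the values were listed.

Sorted (descending): 161, 161, 140, 137, 136, 136, 136, 133
The 2 values of 161 occupy positions 1–2 → average rank (1+2)/2 = 1.5.
The 3 values of 136 occupy positions 5–7 → average rank 6.

6, 4, 1.5, 6, 8, 1.5, 3, 6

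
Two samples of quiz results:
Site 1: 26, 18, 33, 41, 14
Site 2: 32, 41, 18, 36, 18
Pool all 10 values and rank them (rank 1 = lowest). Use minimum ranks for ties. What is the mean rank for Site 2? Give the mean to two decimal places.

5.40

Sorted (ascending): 14, 18, 18, 18, 26, 32, 33, 36, 41, 41
The 3 values of 18 occupy positions 2–4 → each gets rank 2.
The 2 values of 41 occupy positions 9–10 → each gets rank 9.
Site 2 values → pooled ranks: 32→6, 41→9, 18→2, 36→8, 18→2
Mean rank = (6 + 9 + 2 + 8 + 2) / 5 = 5.40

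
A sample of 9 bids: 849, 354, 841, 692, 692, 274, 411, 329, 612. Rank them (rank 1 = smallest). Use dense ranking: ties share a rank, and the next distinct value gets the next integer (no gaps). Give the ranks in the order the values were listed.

Sorted (ascending): 274, 329, 354, 411, 612, 692, 692, 841, 849
The 2 values of 692 share dense rank 6.
Remaining distinct values take the next consecutive integers.

8, 3, 7, 6, 6, 1, 4, 2, 5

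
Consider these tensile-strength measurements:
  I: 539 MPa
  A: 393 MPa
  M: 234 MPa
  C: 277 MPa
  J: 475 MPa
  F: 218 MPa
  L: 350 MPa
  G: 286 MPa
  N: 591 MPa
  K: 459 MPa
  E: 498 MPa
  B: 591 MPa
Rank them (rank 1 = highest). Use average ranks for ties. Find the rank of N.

Sorted (descending): 591, 591, 539, 498, 475, 459, 393, 350, 286, 277, 234, 218
The 2 values of 591 occupy positions 1–2 → average rank (1+2)/2 = 1.5.
N has value 591 MPa → rank 1.5.

1.5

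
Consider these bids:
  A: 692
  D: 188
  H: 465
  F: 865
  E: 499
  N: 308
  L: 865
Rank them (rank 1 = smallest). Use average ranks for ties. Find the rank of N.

2

Sorted (ascending): 188, 308, 465, 499, 692, 865, 865
The 2 values of 865 occupy positions 6–7 → average rank (6+7)/2 = 6.5.
N has value 308 → rank 2.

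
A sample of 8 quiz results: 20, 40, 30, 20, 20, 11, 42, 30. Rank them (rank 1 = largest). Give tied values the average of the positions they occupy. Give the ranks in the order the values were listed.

Sorted (descending): 42, 40, 30, 30, 20, 20, 20, 11
The 2 values of 30 occupy positions 3–4 → average rank (3+4)/2 = 3.5.
The 3 values of 20 occupy positions 5–7 → average rank 6.

6, 2, 3.5, 6, 6, 8, 1, 3.5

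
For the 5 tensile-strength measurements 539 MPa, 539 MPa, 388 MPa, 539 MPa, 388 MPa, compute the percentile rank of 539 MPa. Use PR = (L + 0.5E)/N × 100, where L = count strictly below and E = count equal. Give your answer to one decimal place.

70.0

N = 5.
Strictly below 539: 2. Equal to 539: 3.
PR = (2 + 0.5·3)/5 × 100 = 70.0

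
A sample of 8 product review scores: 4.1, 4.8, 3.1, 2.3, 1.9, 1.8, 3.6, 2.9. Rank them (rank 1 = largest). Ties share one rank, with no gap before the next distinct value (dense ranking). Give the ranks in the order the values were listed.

2, 1, 4, 6, 7, 8, 3, 5

Sorted (descending): 4.8, 4.1, 3.6, 3.1, 2.9, 2.3, 1.9, 1.8
No ties — each value takes its position as its rank.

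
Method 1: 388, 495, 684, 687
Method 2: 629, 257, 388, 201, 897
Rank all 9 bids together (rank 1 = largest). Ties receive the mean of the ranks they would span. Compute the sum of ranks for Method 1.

Sorted (descending): 897, 687, 684, 629, 495, 388, 388, 257, 201
The 2 values of 388 occupy positions 6–7 → average rank (6+7)/2 = 6.5.
Method 1 values → pooled ranks: 388→6.5, 495→5, 684→3, 687→2
Rank sum = 6.5 + 5 + 3 + 2 = 16.5

16.5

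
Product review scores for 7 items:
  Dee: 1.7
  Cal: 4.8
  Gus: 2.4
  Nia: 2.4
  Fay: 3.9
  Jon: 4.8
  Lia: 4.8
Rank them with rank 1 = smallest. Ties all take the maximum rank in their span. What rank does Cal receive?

Sorted (ascending): 1.7, 2.4, 2.4, 3.9, 4.8, 4.8, 4.8
The 2 values of 2.4 occupy positions 2–3 → each gets rank 3.
The 3 values of 4.8 occupy positions 5–7 → each gets rank 7.
Cal has value 4.8 → rank 7.

7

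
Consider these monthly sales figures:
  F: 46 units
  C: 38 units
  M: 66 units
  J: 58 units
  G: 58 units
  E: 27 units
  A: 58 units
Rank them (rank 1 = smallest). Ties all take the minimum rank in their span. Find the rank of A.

Sorted (ascending): 27, 38, 46, 58, 58, 58, 66
The 3 values of 58 occupy positions 4–6 → each gets rank 4.
A has value 58 units → rank 4.

4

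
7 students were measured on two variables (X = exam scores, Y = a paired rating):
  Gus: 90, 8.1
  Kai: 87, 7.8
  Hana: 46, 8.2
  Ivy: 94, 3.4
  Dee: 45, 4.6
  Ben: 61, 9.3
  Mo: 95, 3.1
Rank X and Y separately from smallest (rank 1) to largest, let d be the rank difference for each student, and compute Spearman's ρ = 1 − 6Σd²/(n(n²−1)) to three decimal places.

Ranks of variable 1: 5, 4, 2, 6, 1, 3, 7
Ranks of variable 2: 5, 4, 6, 2, 3, 7, 1
d = r₁ − r₂: 0, 0, -4, 4, -2, -4, 6
d²: 0, 0, 16, 16, 4, 16, 36; Σd² = 88
ρ = 1 − 6·88/(7·48) = 1 − 528/336 = -0.571

-0.571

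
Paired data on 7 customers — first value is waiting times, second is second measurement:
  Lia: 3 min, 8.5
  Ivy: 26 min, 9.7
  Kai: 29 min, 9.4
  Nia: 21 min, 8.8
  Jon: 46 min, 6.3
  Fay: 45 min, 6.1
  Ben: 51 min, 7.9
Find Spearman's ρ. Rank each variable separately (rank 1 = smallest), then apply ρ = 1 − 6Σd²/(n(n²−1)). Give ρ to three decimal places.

Ranks of variable 1: 1, 3, 4, 2, 6, 5, 7
Ranks of variable 2: 4, 7, 6, 5, 2, 1, 3
d = r₁ − r₂: -3, -4, -2, -3, 4, 4, 4
d²: 9, 16, 4, 9, 16, 16, 16; Σd² = 86
ρ = 1 − 6·86/(7·48) = 1 − 516/336 = -0.536

-0.536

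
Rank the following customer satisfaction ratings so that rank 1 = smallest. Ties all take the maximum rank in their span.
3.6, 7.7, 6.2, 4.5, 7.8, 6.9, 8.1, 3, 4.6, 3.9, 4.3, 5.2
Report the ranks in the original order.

Sorted (ascending): 3, 3.6, 3.9, 4.3, 4.5, 4.6, 5.2, 6.2, 6.9, 7.7, 7.8, 8.1
No ties — each value takes its position as its rank.

2, 10, 8, 5, 11, 9, 12, 1, 6, 3, 4, 7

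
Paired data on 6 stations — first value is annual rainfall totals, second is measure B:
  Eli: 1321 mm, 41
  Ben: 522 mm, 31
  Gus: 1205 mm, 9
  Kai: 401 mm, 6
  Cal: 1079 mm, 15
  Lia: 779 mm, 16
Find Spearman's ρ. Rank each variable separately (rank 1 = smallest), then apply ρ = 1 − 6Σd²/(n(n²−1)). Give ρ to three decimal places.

0.429

Ranks of variable 1: 6, 2, 5, 1, 4, 3
Ranks of variable 2: 6, 5, 2, 1, 3, 4
d = r₁ − r₂: 0, -3, 3, 0, 1, -1
d²: 0, 9, 9, 0, 1, 1; Σd² = 20
ρ = 1 − 6·20/(6·35) = 1 − 120/210 = 0.429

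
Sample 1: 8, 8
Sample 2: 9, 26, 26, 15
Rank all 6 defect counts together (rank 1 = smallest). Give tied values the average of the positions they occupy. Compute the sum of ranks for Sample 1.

Sorted (ascending): 8, 8, 9, 15, 26, 26
The 2 values of 8 occupy positions 1–2 → average rank (1+2)/2 = 1.5.
The 2 values of 26 occupy positions 5–6 → average rank (5+6)/2 = 5.5.
Sample 1 values → pooled ranks: 8→1.5, 8→1.5
Rank sum = 1.5 + 1.5 = 3

3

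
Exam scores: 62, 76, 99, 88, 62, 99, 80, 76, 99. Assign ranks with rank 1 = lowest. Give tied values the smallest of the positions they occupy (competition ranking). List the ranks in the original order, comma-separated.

Sorted (ascending): 62, 62, 76, 76, 80, 88, 99, 99, 99
The 2 values of 62 occupy positions 1–2 → each gets rank 1.
The 2 values of 76 occupy positions 3–4 → each gets rank 3.
The 3 values of 99 occupy positions 7–9 → each gets rank 7.

1, 3, 7, 6, 1, 7, 5, 3, 7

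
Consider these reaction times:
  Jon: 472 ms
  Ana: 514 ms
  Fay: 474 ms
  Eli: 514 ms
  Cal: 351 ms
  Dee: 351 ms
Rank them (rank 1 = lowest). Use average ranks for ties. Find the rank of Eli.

Sorted (ascending): 351, 351, 472, 474, 514, 514
The 2 values of 351 occupy positions 1–2 → average rank (1+2)/2 = 1.5.
The 2 values of 514 occupy positions 5–6 → average rank (5+6)/2 = 5.5.
Eli has value 514 ms → rank 5.5.

5.5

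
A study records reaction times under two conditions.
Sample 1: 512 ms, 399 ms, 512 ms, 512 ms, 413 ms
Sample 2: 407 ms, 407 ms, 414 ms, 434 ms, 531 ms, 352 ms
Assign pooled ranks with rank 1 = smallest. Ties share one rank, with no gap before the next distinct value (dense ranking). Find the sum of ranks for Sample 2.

26

Sorted (ascending): 352, 399, 407, 407, 413, 414, 434, 512, 512, 512, 531
The 2 values of 407 share dense rank 3.
The 3 values of 512 share dense rank 7.
Remaining distinct values take the next consecutive integers.
Sample 2 values → pooled ranks: 407→3, 407→3, 414→5, 434→6, 531→8, 352→1
Rank sum = 3 + 3 + 5 + 6 + 8 + 1 = 26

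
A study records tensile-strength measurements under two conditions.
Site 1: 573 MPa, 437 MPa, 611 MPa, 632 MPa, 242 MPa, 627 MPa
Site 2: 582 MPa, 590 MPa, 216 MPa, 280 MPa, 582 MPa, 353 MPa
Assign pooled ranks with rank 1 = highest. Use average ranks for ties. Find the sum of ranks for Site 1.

Sorted (descending): 632, 627, 611, 590, 582, 582, 573, 437, 353, 280, 242, 216
The 2 values of 582 occupy positions 5–6 → average rank (5+6)/2 = 5.5.
Site 1 values → pooled ranks: 573→7, 437→8, 611→3, 632→1, 242→11, 627→2
Rank sum = 7 + 8 + 3 + 1 + 11 + 2 = 32

32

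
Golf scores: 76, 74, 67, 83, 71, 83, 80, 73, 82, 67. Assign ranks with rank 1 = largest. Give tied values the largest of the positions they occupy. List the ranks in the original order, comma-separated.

Sorted (descending): 83, 83, 82, 80, 76, 74, 73, 71, 67, 67
The 2 values of 83 occupy positions 1–2 → each gets rank 2.
The 2 values of 67 occupy positions 9–10 → each gets rank 10.

5, 6, 10, 2, 8, 2, 4, 7, 3, 10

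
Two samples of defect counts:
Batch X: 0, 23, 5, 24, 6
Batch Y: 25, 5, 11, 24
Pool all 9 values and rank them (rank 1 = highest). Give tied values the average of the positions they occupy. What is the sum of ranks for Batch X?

Sorted (descending): 25, 24, 24, 23, 11, 6, 5, 5, 0
The 2 values of 24 occupy positions 2–3 → average rank (2+3)/2 = 2.5.
The 2 values of 5 occupy positions 7–8 → average rank (7+8)/2 = 7.5.
Batch X values → pooled ranks: 0→9, 23→4, 5→7.5, 24→2.5, 6→6
Rank sum = 9 + 4 + 7.5 + 2.5 + 6 = 29

29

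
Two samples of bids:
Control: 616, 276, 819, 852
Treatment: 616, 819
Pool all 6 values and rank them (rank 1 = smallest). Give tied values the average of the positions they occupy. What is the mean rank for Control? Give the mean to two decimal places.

Sorted (ascending): 276, 616, 616, 819, 819, 852
The 2 values of 616 occupy positions 2–3 → average rank (2+3)/2 = 2.5.
The 2 values of 819 occupy positions 4–5 → average rank (4+5)/2 = 4.5.
Control values → pooled ranks: 616→2.5, 276→1, 819→4.5, 852→6
Mean rank = (2.5 + 1 + 4.5 + 6) / 4 = 3.50

3.50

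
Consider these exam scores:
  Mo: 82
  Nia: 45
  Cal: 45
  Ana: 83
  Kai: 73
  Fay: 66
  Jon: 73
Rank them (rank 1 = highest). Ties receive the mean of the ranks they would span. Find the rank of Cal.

6.5

Sorted (descending): 83, 82, 73, 73, 66, 45, 45
The 2 values of 73 occupy positions 3–4 → average rank (3+4)/2 = 3.5.
The 2 values of 45 occupy positions 6–7 → average rank (6+7)/2 = 6.5.
Cal has value 45 → rank 6.5.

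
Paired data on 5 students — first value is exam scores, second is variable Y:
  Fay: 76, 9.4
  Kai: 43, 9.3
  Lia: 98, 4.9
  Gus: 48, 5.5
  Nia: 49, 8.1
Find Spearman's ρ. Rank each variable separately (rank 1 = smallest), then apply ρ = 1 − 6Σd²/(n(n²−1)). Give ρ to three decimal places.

Ranks of variable 1: 4, 1, 5, 2, 3
Ranks of variable 2: 5, 4, 1, 2, 3
d = r₁ − r₂: -1, -3, 4, 0, 0
d²: 1, 9, 16, 0, 0; Σd² = 26
ρ = 1 − 6·26/(5·24) = 1 − 156/120 = -0.300

-0.300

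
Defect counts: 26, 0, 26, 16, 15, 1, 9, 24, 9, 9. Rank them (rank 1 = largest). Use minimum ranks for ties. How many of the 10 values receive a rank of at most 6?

8

Sorted (descending): 26, 26, 24, 16, 15, 9, 9, 9, 1, 0
The 2 values of 26 occupy positions 1–2 → each gets rank 1.
The 3 values of 9 occupy positions 6–8 → each gets rank 6.
Ranks ≤ 6: {1, 1, 3, 4, 5, 6, 6, 6} → 8 values.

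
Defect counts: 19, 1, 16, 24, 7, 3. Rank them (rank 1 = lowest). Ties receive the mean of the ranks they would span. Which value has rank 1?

Sorted (ascending): 1, 3, 7, 16, 19, 24
No ties — each value takes its position as its rank.
Rank 1 → value 1.

1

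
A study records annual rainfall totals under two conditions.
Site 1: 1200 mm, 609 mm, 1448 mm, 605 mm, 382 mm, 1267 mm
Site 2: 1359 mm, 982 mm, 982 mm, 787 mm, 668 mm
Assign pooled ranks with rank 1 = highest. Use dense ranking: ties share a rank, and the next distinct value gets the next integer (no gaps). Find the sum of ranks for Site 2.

Sorted (descending): 1448, 1359, 1267, 1200, 982, 982, 787, 668, 609, 605, 382
The 2 values of 982 share dense rank 5.
Remaining distinct values take the next consecutive integers.
Site 2 values → pooled ranks: 1359→2, 982→5, 982→5, 787→6, 668→7
Rank sum = 2 + 5 + 5 + 6 + 7 = 25

25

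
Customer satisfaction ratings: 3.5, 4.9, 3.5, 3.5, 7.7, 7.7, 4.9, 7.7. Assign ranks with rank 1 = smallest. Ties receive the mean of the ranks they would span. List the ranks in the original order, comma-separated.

2, 4.5, 2, 2, 7, 7, 4.5, 7

Sorted (ascending): 3.5, 3.5, 3.5, 4.9, 4.9, 7.7, 7.7, 7.7
The 3 values of 3.5 occupy positions 1–3 → average rank 2.
The 2 values of 4.9 occupy positions 4–5 → average rank (4+5)/2 = 4.5.
The 3 values of 7.7 occupy positions 6–8 → average rank 7.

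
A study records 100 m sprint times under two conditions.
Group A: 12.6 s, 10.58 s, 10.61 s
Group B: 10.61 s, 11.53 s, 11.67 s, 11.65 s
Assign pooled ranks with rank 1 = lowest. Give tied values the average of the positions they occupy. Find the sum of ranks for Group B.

17.5

Sorted (ascending): 10.58, 10.61, 10.61, 11.53, 11.65, 11.67, 12.6
The 2 values of 10.61 occupy positions 2–3 → average rank (2+3)/2 = 2.5.
Group B values → pooled ranks: 10.61→2.5, 11.53→4, 11.67→6, 11.65→5
Rank sum = 2.5 + 4 + 6 + 5 = 17.5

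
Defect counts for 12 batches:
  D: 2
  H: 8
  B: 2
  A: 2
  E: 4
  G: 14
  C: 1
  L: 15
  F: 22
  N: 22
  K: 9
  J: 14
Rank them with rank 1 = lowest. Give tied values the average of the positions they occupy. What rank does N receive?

11.5

Sorted (ascending): 1, 2, 2, 2, 4, 8, 9, 14, 14, 15, 22, 22
The 3 values of 2 occupy positions 2–4 → average rank 3.
The 2 values of 14 occupy positions 8–9 → average rank (8+9)/2 = 8.5.
The 2 values of 22 occupy positions 11–12 → average rank (11+12)/2 = 11.5.
N has value 22 → rank 11.5.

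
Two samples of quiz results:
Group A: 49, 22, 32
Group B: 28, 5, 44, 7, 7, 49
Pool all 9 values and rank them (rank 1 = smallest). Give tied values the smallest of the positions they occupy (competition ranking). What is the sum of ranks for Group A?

18

Sorted (ascending): 5, 7, 7, 22, 28, 32, 44, 49, 49
The 2 values of 7 occupy positions 2–3 → each gets rank 2.
The 2 values of 49 occupy positions 8–9 → each gets rank 8.
Group A values → pooled ranks: 49→8, 22→4, 32→6
Rank sum = 8 + 4 + 6 = 18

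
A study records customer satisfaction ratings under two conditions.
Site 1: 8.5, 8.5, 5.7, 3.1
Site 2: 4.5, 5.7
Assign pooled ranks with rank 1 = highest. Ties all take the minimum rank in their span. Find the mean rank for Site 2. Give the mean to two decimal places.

4.00

Sorted (descending): 8.5, 8.5, 5.7, 5.7, 4.5, 3.1
The 2 values of 8.5 occupy positions 1–2 → each gets rank 1.
The 2 values of 5.7 occupy positions 3–4 → each gets rank 3.
Site 2 values → pooled ranks: 4.5→5, 5.7→3
Mean rank = (5 + 3) / 2 = 4.00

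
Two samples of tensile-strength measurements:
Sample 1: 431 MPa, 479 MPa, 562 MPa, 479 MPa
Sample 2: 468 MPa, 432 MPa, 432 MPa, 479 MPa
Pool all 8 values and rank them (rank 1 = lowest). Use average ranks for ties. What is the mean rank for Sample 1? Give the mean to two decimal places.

Sorted (ascending): 431, 432, 432, 468, 479, 479, 479, 562
The 2 values of 432 occupy positions 2–3 → average rank (2+3)/2 = 2.5.
The 3 values of 479 occupy positions 5–7 → average rank 6.
Sample 1 values → pooled ranks: 431→1, 479→6, 562→8, 479→6
Mean rank = (1 + 6 + 8 + 6) / 4 = 5.25

5.25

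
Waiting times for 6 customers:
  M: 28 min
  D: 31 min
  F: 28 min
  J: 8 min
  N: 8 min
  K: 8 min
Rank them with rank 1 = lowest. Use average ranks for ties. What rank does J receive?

Sorted (ascending): 8, 8, 8, 28, 28, 31
The 3 values of 8 occupy positions 1–3 → average rank 2.
The 2 values of 28 occupy positions 4–5 → average rank (4+5)/2 = 4.5.
J has value 8 min → rank 2.

2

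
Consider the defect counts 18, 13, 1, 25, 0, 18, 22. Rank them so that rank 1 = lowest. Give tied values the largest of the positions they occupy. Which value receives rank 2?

Sorted (ascending): 0, 1, 13, 18, 18, 22, 25
The 2 values of 18 occupy positions 4–5 → each gets rank 5.
Rank 2 → value 1.

1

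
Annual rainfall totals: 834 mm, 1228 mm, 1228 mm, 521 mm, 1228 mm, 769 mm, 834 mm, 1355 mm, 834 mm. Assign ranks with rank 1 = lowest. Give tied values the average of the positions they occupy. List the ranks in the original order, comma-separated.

4, 7, 7, 1, 7, 2, 4, 9, 4

Sorted (ascending): 521, 769, 834, 834, 834, 1228, 1228, 1228, 1355
The 3 values of 834 occupy positions 3–5 → average rank 4.
The 3 values of 1228 occupy positions 6–8 → average rank 7.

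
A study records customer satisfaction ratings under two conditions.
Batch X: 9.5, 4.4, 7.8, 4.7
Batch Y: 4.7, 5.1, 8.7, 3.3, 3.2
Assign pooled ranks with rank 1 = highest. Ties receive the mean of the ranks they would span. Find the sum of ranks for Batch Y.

Sorted (descending): 9.5, 8.7, 7.8, 5.1, 4.7, 4.7, 4.4, 3.3, 3.2
The 2 values of 4.7 occupy positions 5–6 → average rank (5+6)/2 = 5.5.
Batch Y values → pooled ranks: 4.7→5.5, 5.1→4, 8.7→2, 3.3→8, 3.2→9
Rank sum = 5.5 + 4 + 2 + 8 + 9 = 28.5

28.5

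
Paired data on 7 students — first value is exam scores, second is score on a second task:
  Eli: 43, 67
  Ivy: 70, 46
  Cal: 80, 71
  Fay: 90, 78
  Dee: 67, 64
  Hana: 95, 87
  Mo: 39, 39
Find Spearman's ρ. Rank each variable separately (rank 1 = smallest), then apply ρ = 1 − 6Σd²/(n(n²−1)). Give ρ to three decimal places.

0.857

Ranks of variable 1: 2, 4, 5, 6, 3, 7, 1
Ranks of variable 2: 4, 2, 5, 6, 3, 7, 1
d = r₁ − r₂: -2, 2, 0, 0, 0, 0, 0
d²: 4, 4, 0, 0, 0, 0, 0; Σd² = 8
ρ = 1 − 6·8/(7·48) = 1 − 48/336 = 0.857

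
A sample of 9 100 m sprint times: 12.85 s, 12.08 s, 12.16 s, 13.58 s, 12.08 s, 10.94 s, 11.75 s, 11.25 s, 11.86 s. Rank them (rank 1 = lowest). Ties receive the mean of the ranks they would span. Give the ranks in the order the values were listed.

Sorted (ascending): 10.94, 11.25, 11.75, 11.86, 12.08, 12.08, 12.16, 12.85, 13.58
The 2 values of 12.08 occupy positions 5–6 → average rank (5+6)/2 = 5.5.

8, 5.5, 7, 9, 5.5, 1, 3, 2, 4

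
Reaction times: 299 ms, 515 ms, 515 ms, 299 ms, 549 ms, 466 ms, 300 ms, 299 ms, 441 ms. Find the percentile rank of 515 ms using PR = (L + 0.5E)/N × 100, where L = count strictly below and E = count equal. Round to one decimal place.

77.8

N = 9.
Strictly below 515: 6. Equal to 515: 2.
PR = (6 + 0.5·2)/9 × 100 = 77.8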